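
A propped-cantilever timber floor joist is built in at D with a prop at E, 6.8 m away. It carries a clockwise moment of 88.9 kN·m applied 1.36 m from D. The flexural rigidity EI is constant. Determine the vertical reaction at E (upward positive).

Release the roller at E. Primary structure: cantilever fixed at D.
Deflection at E on the released cantilever, summing each load's contribution:
  clockwise couple 88.9 at a = 1.36: M₀a(2L − a)/(2EI) = 739.9/EI
Flexibility coefficient — unit upward force at E: δ_{EE} = L³/(3EI) = 104.8/EI.
The prop prevents deflection at E: R_E = δ_0/δ_{EE} = 739.9/104.8 = 7.06 kN.

R_E = 7.06 kN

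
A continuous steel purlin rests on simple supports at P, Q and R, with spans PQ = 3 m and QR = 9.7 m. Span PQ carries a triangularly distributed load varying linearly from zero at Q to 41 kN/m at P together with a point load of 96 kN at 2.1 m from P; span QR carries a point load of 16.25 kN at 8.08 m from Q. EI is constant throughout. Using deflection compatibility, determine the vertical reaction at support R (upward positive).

Release continuity at Q by inserting a hinge; the redundant is the internal moment M_Q. The primary structure is two simply-supported spans PQ and QR.
Discontinuity in slope at Q on the released structure — sum the simple-span end rotations:
  span PQ: triangular load, peak 41: 7w₀L³/(360EI) = 21.52/EI
  span PQ: point load 96 at a = 2.1: Pab(L + a)/(6LEI) = 51.41/EI
  span QR: point load 16.25 at a = 8.08: Pab(L + b)/(6LEI) = 41.37/EI
  relative rotation θ_0 = (72.93 + 41.37)/EI = 114.3/EI
A unit hogging moment at Q produces rotation L₁/(3EI) + L₂/(3EI) = 4.233/EI.
Slope continuity at Q: θ_0 = M_Q·4.233/EI, so M_Q = 114.3/4.233 = 27 kN·m (hogging).
Span QR, ΣM about R: R_Q^{QR}·9.7 = 26.32 + 27, so R_Q^{QR} = 5.498 kN and R_R = 16.25 − 5.498 = 10.75 kN.

R_R = 10.75 kN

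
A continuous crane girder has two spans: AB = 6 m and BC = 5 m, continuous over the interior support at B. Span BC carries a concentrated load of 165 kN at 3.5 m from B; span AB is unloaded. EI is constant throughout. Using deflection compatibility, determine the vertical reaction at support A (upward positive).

Take M_B as the redundant. Released structure: two simple spans AB and BC with a hinge at B.
End slopes at the hinge B, treating each span as simply supported:
  span BC: point load 165 at a = 3.5: Pab(L + b)/(6LEI) = 187.7/EI
  relative rotation θ_0 = (0 + 187.7)/EI = 187.7/EI
A unit hogging moment at B produces rotation L₁/(3EI) + L₂/(3EI) = 3.667/EI.
Compatibility: M_B·(L₁+L₂)/(3EI) = θ_0, giving M_B = 51.19 kN·m (hogging).
Span AB, ΣM about A with M_B applied at B: R_B^{AB}·6 = 0 + 51.19, so R_B^{AB} = 8.531 kN and R_A = 0 − 8.531 = -8.531 kN.

R_A = -8.531 kN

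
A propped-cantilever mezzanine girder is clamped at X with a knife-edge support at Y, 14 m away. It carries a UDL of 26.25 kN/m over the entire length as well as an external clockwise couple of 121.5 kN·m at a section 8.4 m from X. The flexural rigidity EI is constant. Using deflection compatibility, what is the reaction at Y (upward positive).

Choose R_Y as the redundant. The primary structure is the cantilever fixed at X.
Deflection at Y on the released cantilever, summing each load's contribution:
  UDL 26.25: wL⁴/(8EI) = 126052/EI
  clockwise couple 121.5 at a = 8.4: M₀a(2L − a)/(2EI) = 10002/EI
  δ_0 = 136054/EI
Flexibility coefficient — unit upward force at Y: δ_{YY} = L³/(3EI) = 914.7/EI.
Compatibility at Y: δ_0 − R_Y·δ_{YY} = 0, so R_Y = 136054/914.7 = 148.7 kN.

R_Y = 148.7 kN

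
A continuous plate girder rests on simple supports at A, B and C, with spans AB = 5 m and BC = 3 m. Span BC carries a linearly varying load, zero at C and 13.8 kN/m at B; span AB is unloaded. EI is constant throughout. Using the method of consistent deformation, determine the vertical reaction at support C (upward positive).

R_C = 5.865 kN

Release continuity at B by inserting a hinge; the redundant is the internal moment M_B. The primary structure is two simply-supported spans AB and BC.
End slopes at the hinge B, treating each span as simply supported:
  span BC: triangular load, peak 13.8: w₀L³/(45EI) = 8.28/EI
  relative rotation θ_0 = (0 + 8.28)/EI = 8.28/EI
A unit hogging moment at B produces rotation L₁/(3EI) + L₂/(3EI) = 2.667/EI.
Compatibility: M_B·(L₁+L₂)/(3EI) = θ_0, giving M_B = 3.105 kN·m (hogging).
Span BC, ΣM about C: R_B^{BC}·3 = 41.4 + 3.105, so R_B^{BC} = 14.84 kN and R_C = 20.7 − 14.84 = 5.865 kN.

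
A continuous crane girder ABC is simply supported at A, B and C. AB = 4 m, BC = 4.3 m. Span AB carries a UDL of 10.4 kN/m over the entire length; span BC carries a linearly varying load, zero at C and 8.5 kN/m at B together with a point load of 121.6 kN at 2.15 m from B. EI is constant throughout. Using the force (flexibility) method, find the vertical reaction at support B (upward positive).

R_B = 125.7 kN

Release continuity at B by inserting a hinge; the redundant is the internal moment M_B. The primary structure is two simply-supported spans AB and BC.
End slopes at the hinge B, treating each span as simply supported:
  span AB: UDL 10.4: wL³/(24EI) = 27.73/EI
  span BC: triangular load, peak 8.5: w₀L³/(45EI) = 15.02/EI
  span BC: point load 121.6 at a = 2.15: Pab(L + b)/(6LEI) = 140.5/EI
  relative rotation θ_0 = (27.73 + 155.5)/EI = 183.3/EI
A unit hogging moment at B produces rotation L₁/(3EI) + L₂/(3EI) = 2.767/EI.
Compatibility: M_B·(L₁+L₂)/(3EI) = θ_0, giving M_B = 66.24 kN·m (hogging).
Span AB, ΣM about A with M_B applied at B: R_B^{AB}·4 = 83.2 + 66.24, so R_B^{AB} = 37.36 kN and R_A = 41.6 − 37.36 = 4.239 kN.
Span BC, ΣM about C: R_B^{BC}·4.3 = 313.8 + 66.24, so R_B^{BC} = 88.39 kN and R_C = 139.9 − 88.39 = 51.49 kN.
R_B = 37.36 + 88.39 = 125.7 kN.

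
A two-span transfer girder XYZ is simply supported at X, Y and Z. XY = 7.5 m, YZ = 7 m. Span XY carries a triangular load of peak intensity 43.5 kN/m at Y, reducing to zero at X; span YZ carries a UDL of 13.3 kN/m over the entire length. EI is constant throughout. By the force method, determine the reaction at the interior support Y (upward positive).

Insert a hinge at Y; M_Y is the redundant, and each span becomes simply supported.
End slopes at the hinge Y, treating each span as simply supported:
  span XY: triangular load, peak 43.5: w₀L³/(45EI) = 407.8/EI
  span YZ: UDL 13.3: wL³/(24EI) = 190.1/EI
  relative rotation θ_0 = (407.8 + 190.1)/EI = 597.9/EI
A unit hogging moment at Y produces rotation L₁/(3EI) + L₂/(3EI) = 4.833/EI.
Slope continuity at Y: θ_0 = M_Y·4.833/EI, so M_Y = 597.9/4.833 = 123.7 kN·m (hogging).
Span XY, ΣM about X with M_Y applied at Y: R_Y^{XY}·7.5 = 815.6 + 123.7, so R_Y^{XY} = 125.2 kN and R_X = 163.1 − 125.2 = 37.88 kN.
Span YZ, ΣM about Z: R_Y^{YZ}·7 = 325.9 + 123.7, so R_Y^{YZ} = 64.22 kN and R_Z = 93.1 − 64.22 = 28.88 kN.
R_Y = 125.2 + 64.22 = 189.5 kN.

R_Y = 189.5 kN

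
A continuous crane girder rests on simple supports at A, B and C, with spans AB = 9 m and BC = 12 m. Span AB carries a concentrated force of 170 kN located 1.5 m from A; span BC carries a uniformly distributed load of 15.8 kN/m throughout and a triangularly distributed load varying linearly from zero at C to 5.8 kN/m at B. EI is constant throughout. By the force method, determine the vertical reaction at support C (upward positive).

R_C = 85.78 kN

Take M_B as the redundant. Released structure: two simple spans AB and BC with a hinge at B.
Rotations at B on the released spans (each span's end-slope, ×1/EI):
  span AB: point load 170 at a = 1.5: Pab(L + a)/(6LEI) = 371.9/EI
  span BC: UDL 15.8: wL³/(24EI) = 1138/EI
  span BC: triangular load, peak 5.8: w₀L³/(45EI) = 222.7/EI
  relative rotation θ_0 = (371.9 + 1360)/EI = 1732/EI
A unit hogging moment at B produces rotation L₁/(3EI) + L₂/(3EI) = 7/EI.
Slope continuity at B: θ_0 = M_B·7/EI, so M_B = 1732/7 = 247.5 kN·m (hogging).
Span BC, ΣM about C: R_B^{BC}·12 = 1416 + 247.5, so R_B^{BC} = 138.6 kN and R_C = 224.4 − 138.6 = 85.78 kN.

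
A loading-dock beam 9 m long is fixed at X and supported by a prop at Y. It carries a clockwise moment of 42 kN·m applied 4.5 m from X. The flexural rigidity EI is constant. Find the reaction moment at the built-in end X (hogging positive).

M_X = -5.25 kN·m

Remove the prop at Y; the released (primary) structure is a cantilever built in at X.
Deflection at Y on the released cantilever, summing each load's contribution:
  clockwise couple 42 at a = 4.5: M₀a(2L − a)/(2EI) = 1276/EI
Flexibility coefficient — unit upward force at Y: δ_{YY} = L³/(3EI) = 243/EI.
Compatibility at Y: δ_0 − R_Y·δ_{YY} = 0, so R_Y = 1276/243 = 5.25 kN.
Moment equilibrium about X: M_X = Σ(load moments about X) − R_Y·L = 42 − 5.25×9 = -5.25 kN·m.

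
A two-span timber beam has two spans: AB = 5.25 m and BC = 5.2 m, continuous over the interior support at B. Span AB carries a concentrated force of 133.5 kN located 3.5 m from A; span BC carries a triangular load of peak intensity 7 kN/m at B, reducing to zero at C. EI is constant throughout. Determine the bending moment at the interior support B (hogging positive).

Release continuity at B by inserting a hinge; the redundant is the internal moment M_B. The primary structure is two simply-supported spans AB and BC.
Discontinuity in slope at B on the released structure — sum the simple-span end rotations:
  span AB: point load 133.5 at a = 3.5: Pab(L + a)/(6LEI) = 227.1/EI
  span BC: triangular load, peak 7: w₀L³/(45EI) = 21.87/EI
  relative rotation θ_0 = (227.1 + 21.87)/EI = 249/EI
A unit hogging moment at B produces rotation L₁/(3EI) + L₂/(3EI) = 3.483/EI.
Compatibility: M_B·(L₁+L₂)/(3EI) = θ_0, giving M_B = 71.49 kN·m (hogging).

M_B = 71.49 kN·m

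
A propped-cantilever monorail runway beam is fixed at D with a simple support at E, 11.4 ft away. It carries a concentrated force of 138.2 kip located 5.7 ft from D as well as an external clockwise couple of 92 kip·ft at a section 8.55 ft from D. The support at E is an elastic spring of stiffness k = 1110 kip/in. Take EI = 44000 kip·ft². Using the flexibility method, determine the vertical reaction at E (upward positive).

Release the roller at E. Primary structure: cantilever fixed at D.
Free-end deflection of the primary structure under the applied loading (downward +):
  point load 138.2 at a = 5.7: Pa²(3L − a)/(6EI) = 21328/EI
  clockwise couple 92 at a = 8.55: M₀a(2L − a)/(2EI) = 5605/EI
  δ_0 = 26933/EI
Tip deflection under a unit load at E: L³/(3EI) = 493.8/EI.
With EI = 44000 kip·ft²: δ_0 = 0.6121 ft and δ_{EE} = 0.011224 ft/kip.
Compatibility — the spring shortens by R_E/k under the reaction it provides: δ_0 − R_E·δ_{EE} = R_E/k. With 1/k = 1/(1110×12) ft/kip = 0.000075 ft/kip, R_E = δ_0 / (δ_{EE} + 1/k) = 0.6121 / (0.011224 + 0.000075) = 54.17 kip.

R_E = 54.17 kip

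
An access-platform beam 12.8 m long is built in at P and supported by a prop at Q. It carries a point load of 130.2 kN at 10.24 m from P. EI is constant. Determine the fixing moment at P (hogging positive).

Choose R_Q as the redundant. The primary structure is the cantilever fixed at P.
Primary-structure tip deflection at Q by superposition:
  point load 130.2 at a = 10.24: Pa²(3L − a)/(6EI) = 64076/EI
Flexibility coefficient — unit upward force at Q: δ_{QQ} = L³/(3EI) = 699.1/EI.
The prop prevents deflection at Q: R_Q = δ_0/δ_{QQ} = 64076/699.1 = 91.66 kN.
Moment equilibrium about P: M_P = Σ(load moments about P) − R_Q·L = 1333 − 91.66×12.8 = 160 kN·m.

M_P = 160 kN·m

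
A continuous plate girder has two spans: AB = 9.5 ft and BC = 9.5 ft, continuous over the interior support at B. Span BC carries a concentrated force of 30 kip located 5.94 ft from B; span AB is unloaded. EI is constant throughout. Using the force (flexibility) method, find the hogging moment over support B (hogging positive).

Release continuity at B by inserting a hinge; the redundant is the internal moment M_B. The primary structure is two simply-supported spans AB and BC.
Discontinuity in slope at B on the released structure — sum the simple-span end rotations:
  span BC: point load 30 at a = 5.94: Pab(L + b)/(6LEI) = 145.4/EI
  relative rotation θ_0 = (0 + 145.4)/EI = 145.4/EI
A unit hogging moment at B produces rotation L₁/(3EI) + L₂/(3EI) = 6.333/EI.
Compatibility: M_B·(L₁+L₂)/(3EI) = θ_0, giving M_B = 22.95 kip·ft (hogging).

M_B = 22.95 kip·ft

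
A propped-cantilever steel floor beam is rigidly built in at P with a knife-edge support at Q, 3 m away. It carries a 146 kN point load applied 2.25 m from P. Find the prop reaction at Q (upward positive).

R_Q = 92.39 kN

Remove the prop at Q; the released (primary) structure is a cantilever built in at P.
Downward deflection at the released point Q due to the loads:
  point load 146 at a = 2.25: Pa²(3L − a)/(6EI) = 831.5/EI
Tip deflection under a unit load at Q: L³/(3EI) = 9/EI.
The prop prevents deflection at Q: R_Q = δ_0/δ_{QQ} = 831.5/9 = 92.39 kN.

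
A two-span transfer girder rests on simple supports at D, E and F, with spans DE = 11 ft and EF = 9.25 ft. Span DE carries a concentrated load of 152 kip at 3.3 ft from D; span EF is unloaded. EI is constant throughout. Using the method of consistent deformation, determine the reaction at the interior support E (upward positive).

Insert a hinge at E; M_E is the redundant, and each span becomes simply supported.
Rotations at E on the released spans (each span's end-slope, ×1/EI):
  span DE: point load 152 at a = 3.3: Pab(L + a)/(6LEI) = 836.8/EI
  relative rotation θ_0 = (836.8 + 0)/EI = 836.8/EI
A unit hogging moment at E produces rotation L₁/(3EI) + L₂/(3EI) = 6.75/EI.
Compatibility: M_E·(L₁+L₂)/(3EI) = θ_0, giving M_E = 124 kip·ft (hogging).
Span DE, ΣM about D with M_E applied at E: R_E^{DE}·11 = 501.6 + 124, so R_E^{DE} = 56.87 kip and R_D = 152 − 56.87 = 95.13 kip.
Span EF, ΣM about F: R_E^{EF}·9.25 = 0 + 124, so R_E^{EF} = 13.4 kip and R_F = 0 − 13.4 = -13.4 kip.
R_E = 56.87 + 13.4 = 70.27 kip.

R_E = 70.27 kip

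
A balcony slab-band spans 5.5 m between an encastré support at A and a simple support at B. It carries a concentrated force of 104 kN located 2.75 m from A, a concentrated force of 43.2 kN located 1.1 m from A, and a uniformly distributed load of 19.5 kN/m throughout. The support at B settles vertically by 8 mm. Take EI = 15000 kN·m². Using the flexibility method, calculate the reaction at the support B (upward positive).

Take the reaction at B as the redundant and release it; the primary structure is a cantilever fixed at A.
Primary-structure tip deflection at B by superposition:
  point load 104 at a = 2.75: Pa²(3L − a)/(6EI) = 1802/EI
  point load 43.2 at a = 1.1: Pa²(3L − a)/(6EI) = 134.2/EI
  UDL 19.5: wL⁴/(8EI) = 2230/EI
  δ_0 = 4167/EI
Flexibility coefficient — unit upward force at B: δ_{BB} = L³/(3EI) = 55.46/EI.
With EI = 15000 kN·m²: δ_0 = 0.2778 m and δ_{BB} = 0.003697 m/kN.
Compatibility — the beam at B must follow the support down by 0.008 m: δ_0 − R_B·δ_{BB} = 0.008, so R_B = (0.2778 − 0.008)/0.003697 = 72.97 kN.

R_B = 72.97 kN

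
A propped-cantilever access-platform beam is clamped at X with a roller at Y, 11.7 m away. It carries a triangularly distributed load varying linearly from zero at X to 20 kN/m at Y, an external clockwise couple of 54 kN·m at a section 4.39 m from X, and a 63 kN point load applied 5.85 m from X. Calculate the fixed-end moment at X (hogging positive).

Take the reaction at Y as the redundant and release it; the primary structure is a cantilever fixed at X.
Free-end deflection of the primary structure under the applied loading (downward +):
  triangular load, peak 20 at the free end: 11w₀L⁴/(120EI) = 34355/EI
  clockwise couple 54 at a = 4.39: M₀a(2L − a)/(2EI) = 2253/EI
  point load 63 at a = 5.85: Pa²(3L − a)/(6EI) = 10511/EI
  δ_0 = 47118/EI
Flexibility coefficient — unit upward force at Y: δ_{YY} = L³/(3EI) = 533.9/EI.
The prop prevents deflection at Y: R_Y = δ_0/δ_{YY} = 47118/533.9 = 88.26 kN.
Moment equilibrium about X: M_X = Σ(load moments about X) − R_Y·L = 1335 − 88.26×11.7 = 302.5 kN·m.

M_X = 302.5 kN·m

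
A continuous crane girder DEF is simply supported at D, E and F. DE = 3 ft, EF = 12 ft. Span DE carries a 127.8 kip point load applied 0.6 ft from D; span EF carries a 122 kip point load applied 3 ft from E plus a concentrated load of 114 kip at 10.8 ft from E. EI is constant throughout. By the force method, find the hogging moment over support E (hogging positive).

Take M_E as the redundant. Released structure: two simple spans DE and EF with a hinge at E.
Rotations at E on the released spans (each span's end-slope, ×1/EI):
  span DE: point load 127.8 at a = 0.6: Pab(L + a)/(6LEI) = 36.81/EI
  span EF: point load 122 at a = 3: Pab(L + b)/(6LEI) = 960.8/EI
  span EF: point load 114 at a = 10.8: Pab(L + b)/(6LEI) = 270.9/EI
  relative rotation θ_0 = (36.81 + 1232)/EI = 1268/EI
A unit hogging moment at E produces rotation L₁/(3EI) + L₂/(3EI) = 5/EI.
Compatibility: M_E·(L₁+L₂)/(3EI) = θ_0, giving M_E = 253.7 kip·ft (hogging).

M_E = 253.7 kip·ft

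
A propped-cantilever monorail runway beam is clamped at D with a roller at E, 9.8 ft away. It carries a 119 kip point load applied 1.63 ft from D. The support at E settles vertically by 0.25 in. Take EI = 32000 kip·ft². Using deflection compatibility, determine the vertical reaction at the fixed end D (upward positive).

R_D = 116.5 kip

Release the roller at E. Primary structure: cantilever fixed at D.
Primary-structure tip deflection at E by superposition:
  point load 119 at a = 1.63: Pa²(3L − a)/(6EI) = 1463/EI
Flexibility coefficient — unit upward force at E: δ_{EE} = L³/(3EI) = 313.7/EI.
With EI = 32000 kip·ft²: δ_0 = 0.04573 ft and δ_{EE} = 0.009804 ft/kip.
Compatibility — the beam at E must follow the support down by 0.02083 ft: δ_0 − R_E·δ_{EE} = 0.02083, so R_E = (0.04573 − 0.02083)/0.009804 = 2.539 kip.
Vertical equilibrium: R_D = ΣP − R_E = 119 − 2.539 = 116.5 kip.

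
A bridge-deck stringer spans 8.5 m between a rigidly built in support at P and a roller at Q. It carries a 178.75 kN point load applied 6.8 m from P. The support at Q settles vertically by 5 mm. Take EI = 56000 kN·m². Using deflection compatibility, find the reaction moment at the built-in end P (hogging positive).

Remove the prop at Q; the released (primary) structure is a cantilever built in at P.
Downward deflection at the released point Q due to the loads:
  point load 178.75 at a = 6.8: Pa²(3L − a)/(6EI) = 25760/EI
Tip deflection under a unit load at Q: L³/(3EI) = 204.7/EI.
With EI = 56000 kN·m²: δ_0 = 0.46001 m and δ_{QQ} = 0.003656 m/kN.
Compatibility — the beam at Q must follow the support down by 0.005 m: δ_0 − R_Q·δ_{QQ} = 0.005, so R_Q = (0.46001 − 0.005)/0.003656 = 124.5 kN.
Moment equilibrium about P: M_P = Σ(load moments about P) − R_Q·L = 1216 − 124.5×8.5 = 157.5 kN·m.

M_P = 157.5 kN·m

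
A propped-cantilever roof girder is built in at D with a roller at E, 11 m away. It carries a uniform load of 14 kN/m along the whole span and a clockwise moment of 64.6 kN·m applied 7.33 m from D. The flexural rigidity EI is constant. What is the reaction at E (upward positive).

R_E = 65.58 kN

Release the roller at E. Primary structure: cantilever fixed at D.
Primary-structure tip deflection at E by superposition:
  UDL 14: wL⁴/(8EI) = 25622/EI
  clockwise couple 64.6 at a = 7.33: M₀a(2L − a)/(2EI) = 3473/EI
  δ_0 = 29095/EI
Flexibility coefficient — unit upward force at E: δ_{EE} = L³/(3EI) = 443.7/EI.
Compatibility at E: δ_0 − R_E·δ_{EE} = 0, so R_E = 29095/443.7 = 65.58 kN.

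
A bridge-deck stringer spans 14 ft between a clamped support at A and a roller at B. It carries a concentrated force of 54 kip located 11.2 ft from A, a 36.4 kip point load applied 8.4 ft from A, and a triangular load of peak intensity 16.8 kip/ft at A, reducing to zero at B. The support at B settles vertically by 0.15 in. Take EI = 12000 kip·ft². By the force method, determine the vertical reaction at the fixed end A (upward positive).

Take the reaction at B as the redundant and release it; the primary structure is a cantilever fixed at A.
Deflection at B on the released cantilever, summing each load's contribution:
  point load 54 at a = 11.2: Pa²(3L − a)/(6EI) = 34772/EI
  point load 36.4 at a = 8.4: Pa²(3L − a)/(6EI) = 14383/EI
  triangular load, peak 16.8 at the fixed end: w₀L⁴/(30EI) = 21513/EI
  δ_0 = 70668/EI
Flexibility coefficient — unit upward force at B: δ_{BB} = L³/(3EI) = 914.7/EI.
With EI = 12000 kip·ft²: δ_0 = 5.889 ft and δ_{BB} = 0.076222 ft/kip.
Compatibility — the beam at B must follow the support down by 0.0125 ft: δ_0 − R_B·δ_{BB} = 0.0125, so R_B = (5.889 − 0.0125)/0.076222 = 77.1 kip.
Vertical equilibrium: R_A = ΣP − R_B = 208 − 77.1 = 130.9 kip.

R_A = 130.9 kip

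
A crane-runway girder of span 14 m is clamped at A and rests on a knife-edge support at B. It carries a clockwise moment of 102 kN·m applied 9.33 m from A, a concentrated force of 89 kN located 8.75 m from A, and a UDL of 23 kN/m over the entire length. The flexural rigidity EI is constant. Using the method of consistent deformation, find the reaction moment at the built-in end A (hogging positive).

M_A = 730.3 kN·m

Remove the prop at B; the released (primary) structure is a cantilever built in at A.
Deflection at B on the released cantilever, summing each load's contribution:
  clockwise couple 102 at a = 9.33: M₀a(2L − a)/(2EI) = 8884/EI
  point load 89 at a = 8.75: Pa²(3L − a)/(6EI) = 37761/EI
  UDL 23: wL⁴/(8EI) = 110446/EI
  δ_0 = 157091/EI
Tip deflection under a unit load at B: L³/(3EI) = 914.7/EI.
Compatibility at B: δ_0 − R_B·δ_{BB} = 0, so R_B = 157091/914.7 = 171.7 kN.
Moment equilibrium about A: M_A = Σ(load moments about A) − R_B·L = 3135 − 171.7×14 = 730.3 kN·m.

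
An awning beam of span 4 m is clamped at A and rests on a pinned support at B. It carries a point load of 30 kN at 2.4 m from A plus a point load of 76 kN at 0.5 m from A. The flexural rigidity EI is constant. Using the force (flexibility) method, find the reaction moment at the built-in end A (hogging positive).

M_A = 51.33 kN·m

Remove the prop at B; the released (primary) structure is a cantilever built in at A.
Downward deflection at the released point B due to the loads:
  point load 30 at a = 2.4: Pa²(3L − a)/(6EI) = 276.5/EI
  point load 76 at a = 0.5: Pa²(3L − a)/(6EI) = 36.42/EI
  δ_0 = 312.9/EI
Tip deflection under a unit load at B: L³/(3EI) = 21.33/EI.
The prop prevents deflection at B: R_B = δ_0/δ_{BB} = 312.9/21.33 = 14.67 kN.
Moment equilibrium about A: M_A = Σ(load moments about A) − R_B·L = 110 − 14.67×4 = 51.33 kN·m.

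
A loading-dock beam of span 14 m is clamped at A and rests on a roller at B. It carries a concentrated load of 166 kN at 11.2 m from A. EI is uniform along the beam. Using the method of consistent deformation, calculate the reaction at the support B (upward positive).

Take the reaction at B as the redundant and release it; the primary structure is a cantilever fixed at A.
Primary-structure tip deflection at B by superposition:
  point load 166 at a = 11.2: Pa²(3L − a)/(6EI) = 106892/EI
Tip deflection under a unit load at B: L³/(3EI) = 914.7/EI.
The prop prevents deflection at B: R_B = δ_0/δ_{BB} = 106892/914.7 = 116.9 kN.

R_B = 116.9 kN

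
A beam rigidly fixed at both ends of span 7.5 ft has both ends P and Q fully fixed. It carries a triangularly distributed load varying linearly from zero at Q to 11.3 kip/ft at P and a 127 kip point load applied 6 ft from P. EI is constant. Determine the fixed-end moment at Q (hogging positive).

M_Q = 143.1 kip·ft

Release both end moments; the primary structure is a simply-supported span PQ with redundants M_P and M_Q.
On the primary (simply-supported) span, the end slopes from the loading are:
  at P: triangular load, peak 11.3: w₀L³/(45EI) = 105.9/EI
  at Q: triangular load, peak 11.3: 7w₀L³/(360EI) = 92.7/EI
  at P: point load 127 at a = 6: Pab(L + b)/(6LEI) = 228.6/EI
  at Q: point load 127 at a = 6: Pab(L + a)/(6LEI) = 342.9/EI
  θ_P0 = 334.5/EI,  θ_Q0 = 435.6/EI
Flexibility coefficients: a unit moment at one end gives L/(3EI) there and L/(6EI) at the far end, so f₁₁ = f₂₂ = 2.5/EI and f₁₂ = f₂₁ = 1.25/EI.
Compatibility — zero rotation at each built-in end:
  2.5 M_P + 1.25 M_Q = 334.5
  1.25 M_P + 2.5 M_Q = 435.6
Solving the pair gives M_P = 62.26 kip·ft and M_Q = 143.1 kip·ft (hogging).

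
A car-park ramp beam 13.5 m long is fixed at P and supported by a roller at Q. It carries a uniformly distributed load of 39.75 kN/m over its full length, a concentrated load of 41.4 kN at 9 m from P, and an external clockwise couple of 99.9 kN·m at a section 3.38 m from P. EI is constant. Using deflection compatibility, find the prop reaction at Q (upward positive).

Remove the prop at Q; the released (primary) structure is a cantilever built in at P.
Free-end deflection of the primary structure under the applied loading (downward +):
  UDL 39.75: wL⁴/(8EI) = 165037/EI
  point load 41.4 at a = 9: Pa²(3L − a)/(6EI) = 17605/EI
  clockwise couple 99.9 at a = 3.38: M₀a(2L − a)/(2EI) = 3988/EI
  δ_0 = 186630/EI
Flexibility coefficient — unit upward force at Q: δ_{QQ} = L³/(3EI) = 820.1/EI.
The prop prevents deflection at Q: R_Q = δ_0/δ_{QQ} = 186630/820.1 = 227.6 kN.

R_Q = 227.6 kN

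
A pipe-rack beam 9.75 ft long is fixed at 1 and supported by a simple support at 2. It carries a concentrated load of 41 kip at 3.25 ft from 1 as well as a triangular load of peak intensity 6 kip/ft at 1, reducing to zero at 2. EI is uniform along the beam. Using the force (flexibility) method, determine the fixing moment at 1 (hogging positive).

M_1 = 112.1 kip·ft

Remove the prop at 2; the released (primary) structure is a cantilever built in at 1.
Free-end deflection of the primary structure under the applied loading (downward +):
  point load 41 at a = 3.25: Pa²(3L − a)/(6EI) = 1877/EI
  triangular load, peak 6 at the fixed end: w₀L⁴/(30EI) = 1807/EI
  δ_0 = 3684/EI
Flexibility coefficient — unit upward force at 2: δ_{22} = L³/(3EI) = 309/EI.
The prop prevents deflection at 2: R_2 = δ_0/δ_{22} = 3684/309 = 11.92 kip.
Moment equilibrium about 1: M_1 = Σ(load moments about 1) − R_2·L = 228.3 − 11.92×9.75 = 112.1 kip·ft.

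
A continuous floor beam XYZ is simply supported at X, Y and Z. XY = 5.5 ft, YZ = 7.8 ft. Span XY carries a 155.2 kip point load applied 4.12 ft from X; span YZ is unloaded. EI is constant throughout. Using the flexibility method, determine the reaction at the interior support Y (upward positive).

Take M_Y as the redundant. Released structure: two simple spans XY and YZ with a hinge at Y.
Discontinuity in slope at Y on the released structure — sum the simple-span end rotations:
  span XY: point load 155.2 at a = 4.12: Pab(L + a)/(6LEI) = 257.2/EI
  relative rotation θ_0 = (257.2 + 0)/EI = 257.2/EI
A unit hogging moment at Y produces rotation L₁/(3EI) + L₂/(3EI) = 4.433/EI.
Compatibility: M_Y·(L₁+L₂)/(3EI) = θ_0, giving M_Y = 58.02 kip·ft (hogging).
Span XY, ΣM about X with M_Y applied at Y: R_Y^{XY}·5.5 = 639.4 + 58.02, so R_Y^{XY} = 126.8 kip and R_X = 155.2 − 126.8 = 28.39 kip.
Span YZ, ΣM about Z: R_Y^{YZ}·7.8 = 0 + 58.02, so R_Y^{YZ} = 7.439 kip and R_Z = 0 − 7.439 = -7.439 kip.
R_Y = 126.8 + 7.439 = 134.2 kip.

R_Y = 134.2 kip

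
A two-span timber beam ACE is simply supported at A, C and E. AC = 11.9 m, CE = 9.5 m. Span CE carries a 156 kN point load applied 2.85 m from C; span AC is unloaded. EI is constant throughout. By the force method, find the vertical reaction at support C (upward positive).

R_C = 131.4 kN

Take M_C as the redundant. Released structure: two simple spans AC and CE with a hinge at C.
End slopes at the hinge C, treating each span as simply supported:
  span CE: point load 156 at a = 2.85: Pab(L + b)/(6LEI) = 837.7/EI
  relative rotation θ_0 = (0 + 837.7)/EI = 837.7/EI
A unit hogging moment at C produces rotation L₁/(3EI) + L₂/(3EI) = 7.133/EI.
Slope continuity at C: θ_0 = M_C·7.133/EI, so M_C = 837.7/7.133 = 117.4 kN·m (hogging).
Span AC, ΣM about A with M_C applied at C: R_C^{AC}·11.9 = 0 + 117.4, so R_C^{AC} = 9.868 kN and R_A = 0 − 9.868 = -9.868 kN.
Span CE, ΣM about E: R_C^{CE}·9.5 = 1037 + 117.4, so R_C^{CE} = 121.6 kN and R_E = 156 − 121.6 = 34.44 kN.
R_C = 9.868 + 121.6 = 131.4 kN.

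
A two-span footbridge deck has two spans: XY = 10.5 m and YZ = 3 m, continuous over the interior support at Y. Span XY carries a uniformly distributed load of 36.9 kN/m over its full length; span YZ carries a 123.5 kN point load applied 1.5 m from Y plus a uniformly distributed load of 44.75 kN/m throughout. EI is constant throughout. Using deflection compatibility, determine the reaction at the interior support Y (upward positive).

R_Y = 503.5 kN

Release continuity at Y by inserting a hinge; the redundant is the internal moment M_Y. The primary structure is two simply-supported spans XY and YZ.
Rotations at Y on the released spans (each span's end-slope, ×1/EI):
  span XY: UDL 36.9: wL³/(24EI) = 1780/EI
  span YZ: point load 123.5 at a = 1.5: Pab(L + b)/(6LEI) = 69.47/EI
  span YZ: UDL 44.75: wL³/(24EI) = 50.34/EI
  relative rotation θ_0 = (1780 + 119.8)/EI = 1900/EI
A unit hogging moment at Y produces rotation L₁/(3EI) + L₂/(3EI) = 4.5/EI.
Compatibility: M_Y·(L₁+L₂)/(3EI) = θ_0, giving M_Y = 422.1 kN·m (hogging).
Span XY, ΣM about X with M_Y applied at Y: R_Y^{XY}·10.5 = 2034 + 422.1, so R_Y^{XY} = 233.9 kN and R_X = 387.4 − 233.9 = 153.5 kN.
Span YZ, ΣM about Z: R_Y^{YZ}·3 = 386.6 + 422.1, so R_Y^{YZ} = 269.6 kN and R_Z = 257.8 − 269.6 = -11.84 kN.
R_Y = 233.9 + 269.6 = 503.5 kN.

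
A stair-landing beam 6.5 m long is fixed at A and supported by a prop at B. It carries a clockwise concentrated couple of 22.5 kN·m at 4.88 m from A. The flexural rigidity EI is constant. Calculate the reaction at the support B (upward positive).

R_B = 4.87 kN

Choose R_B as the redundant. The primary structure is the cantilever fixed at A.
Deflection at B on the released cantilever, summing each load's contribution:
  clockwise couple 22.5 at a = 4.88: M₀a(2L − a)/(2EI) = 445.8/EI
Tip deflection under a unit load at B: L³/(3EI) = 91.54/EI.
The prop prevents deflection at B: R_B = δ_0/δ_{BB} = 445.8/91.54 = 4.87 kN.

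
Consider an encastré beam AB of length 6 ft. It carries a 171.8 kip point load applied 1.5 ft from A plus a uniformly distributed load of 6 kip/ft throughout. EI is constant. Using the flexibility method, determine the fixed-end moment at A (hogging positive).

Release both end moments; the primary structure is a simply-supported span AB with redundants M_A and M_B.
End rotations of the released simple span under the applied load (×1/EI):
  at A: point load 171.8 at a = 1.5: Pab(L + b)/(6LEI) = 338.2/EI
  at B: point load 171.8 at a = 1.5: Pab(L + a)/(6LEI) = 241.6/EI
  at A: UDL 6: wL³/(24EI) = 54/EI
  at B: UDL 6: wL³/(24EI) = 54/EI
  θ_A0 = 392.2/EI,  θ_B0 = 295.6/EI
Flexibility coefficients: a unit moment at one end gives L/(3EI) there and L/(6EI) at the far end, so f₁₁ = f₂₂ = 2/EI and f₁₂ = f₂₁ = 1/EI.
Compatibility — zero rotation at each built-in end:
  2 M_A + 1 M_B = 392.2
  1 M_A + 2 M_B = 295.6
Solving the pair gives M_A = 163 kip·ft and M_B = 66.32 kip·ft (hogging).

M_A = 163 kip·ft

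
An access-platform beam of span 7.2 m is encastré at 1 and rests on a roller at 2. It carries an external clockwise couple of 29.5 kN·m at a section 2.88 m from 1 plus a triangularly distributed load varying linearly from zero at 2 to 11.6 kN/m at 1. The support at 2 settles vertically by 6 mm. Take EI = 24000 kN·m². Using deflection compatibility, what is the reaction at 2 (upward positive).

R_2 = 11.13 kN

Choose R_2 as the redundant. The primary structure is the cantilever fixed at 1.
Deflection at 2 on the released cantilever, summing each load's contribution:
  clockwise couple 29.5 at a = 2.88: M₀a(2L − a)/(2EI) = 489.4/EI
  triangular load, peak 11.6 at the fixed end: w₀L⁴/(30EI) = 1039/EI
  δ_0 = 1528/EI
Tip deflection under a unit load at 2: L³/(3EI) = 124.4/EI.
With EI = 24000 kN·m²: δ_0 = 0.063687 m and δ_{22} = 0.005184 m/kN.
Compatibility — the beam at 2 must follow the support down by 0.006 m: δ_0 − R_2·δ_{22} = 0.006, so R_2 = (0.063687 − 0.006)/0.005184 = 11.13 kN.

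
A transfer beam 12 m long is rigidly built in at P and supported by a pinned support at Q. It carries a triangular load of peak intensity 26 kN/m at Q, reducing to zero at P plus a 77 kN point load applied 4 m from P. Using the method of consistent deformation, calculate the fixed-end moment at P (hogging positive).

M_P = 389.5 kN·m

Take the reaction at Q as the redundant and release it; the primary structure is a cantilever fixed at P.
Primary-structure tip deflection at Q by superposition:
  triangular load, peak 26 at the free end: 11w₀L⁴/(120EI) = 49421/EI
  point load 77 at a = 4: Pa²(3L − a)/(6EI) = 6571/EI
  δ_0 = 55991/EI
Tip deflection under a unit load at Q: L³/(3EI) = 576/EI.
The prop prevents deflection at Q: R_Q = δ_0/δ_{QQ} = 55991/576 = 97.21 kN.
Moment equilibrium about P: M_P = Σ(load moments about P) − R_Q·L = 1556 − 97.21×12 = 389.5 kN·m.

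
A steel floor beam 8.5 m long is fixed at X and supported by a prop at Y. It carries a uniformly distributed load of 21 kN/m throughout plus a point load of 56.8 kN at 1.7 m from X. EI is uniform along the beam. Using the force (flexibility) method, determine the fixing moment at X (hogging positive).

M_X = 259.2 kN·m

Remove the prop at Y; the released (primary) structure is a cantilever built in at X.
Primary-structure tip deflection at Y by superposition:
  UDL 21: wL⁴/(8EI) = 13703/EI
  point load 56.8 at a = 1.7: Pa²(3L − a)/(6EI) = 651.1/EI
  δ_0 = 14354/EI
Tip deflection under a unit load at Y: L³/(3EI) = 204.7/EI.
Compatibility at Y: δ_0 − R_Y·δ_{YY} = 0, so R_Y = 14354/204.7 = 70.12 kN.
Moment equilibrium about X: M_X = Σ(load moments about X) − R_Y·L = 855.2 − 70.12×8.5 = 259.2 kN·m.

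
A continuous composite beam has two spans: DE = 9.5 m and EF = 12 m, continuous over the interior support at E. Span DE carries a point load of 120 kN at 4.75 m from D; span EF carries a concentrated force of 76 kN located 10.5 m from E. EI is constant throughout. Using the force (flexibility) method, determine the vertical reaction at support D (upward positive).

R_D = 46.76 kN

Insert a hinge at E; M_E is the redundant, and each span becomes simply supported.
Rotations at E on the released spans (each span's end-slope, ×1/EI):
  span DE: point load 120 at a = 4.75: Pab(L + a)/(6LEI) = 676.9/EI
  span EF: point load 76 at a = 10.5: Pab(L + b)/(6LEI) = 224.4/EI
  relative rotation θ_0 = (676.9 + 224.4)/EI = 901.3/EI
A unit hogging moment at E produces rotation L₁/(3EI) + L₂/(3EI) = 7.167/EI.
Slope continuity at E: θ_0 = M_E·7.167/EI, so M_E = 901.3/7.167 = 125.8 kN·m (hogging).
Span DE, ΣM about D with M_E applied at E: R_E^{DE}·9.5 = 570 + 125.8, so R_E^{DE} = 73.24 kN and R_D = 120 − 73.24 = 46.76 kN.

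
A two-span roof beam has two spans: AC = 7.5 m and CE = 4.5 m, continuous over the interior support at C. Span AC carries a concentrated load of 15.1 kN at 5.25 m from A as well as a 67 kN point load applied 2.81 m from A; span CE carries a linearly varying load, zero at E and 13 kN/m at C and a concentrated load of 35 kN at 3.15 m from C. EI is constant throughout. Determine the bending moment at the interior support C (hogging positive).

M_C = 77.85 kN·m

Take M_C as the redundant. Released structure: two simple spans AC and CE with a hinge at C.
Discontinuity in slope at C on the released structure — sum the simple-span end rotations:
  span AC: point load 15.1 at a = 5.25: Pab(L + a)/(6LEI) = 50.54/EI
  span AC: point load 67 at a = 2.81: Pab(L + a)/(6LEI) = 202.3/EI
  span CE: triangular load, peak 13: w₀L³/(45EI) = 26.32/EI
  span CE: point load 35 at a = 3.15: Pab(L + b)/(6LEI) = 32.25/EI
  relative rotation θ_0 = (252.8 + 58.57)/EI = 311.4/EI
A unit hogging moment at C produces rotation L₁/(3EI) + L₂/(3EI) = 4/EI.
Slope continuity at C: θ_0 = M_C·4/EI, so M_C = 311.4/4 = 77.85 kN·m (hogging).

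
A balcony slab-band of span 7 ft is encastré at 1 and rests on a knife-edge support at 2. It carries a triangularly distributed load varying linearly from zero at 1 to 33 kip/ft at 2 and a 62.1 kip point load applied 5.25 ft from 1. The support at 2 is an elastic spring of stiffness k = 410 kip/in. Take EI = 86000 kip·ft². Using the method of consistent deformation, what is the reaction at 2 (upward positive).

Release the roller at 2. Primary structure: cantilever fixed at 1.
Deflection at 2 on the released cantilever, summing each load's contribution:
  triangular load, peak 33 at the free end: 11w₀L⁴/(120EI) = 7263/EI
  point load 62.1 at a = 5.25: Pa²(3L − a)/(6EI) = 4493/EI
  δ_0 = 11756/EI
Flexibility coefficient — unit upward force at 2: δ_{22} = L³/(3EI) = 114.3/EI.
With EI = 86000 kip·ft²: δ_0 = 0.1367 ft and δ_{22} = 0.001329 ft/kip.
Compatibility — the spring shortens by R_2/k under the reaction it provides: δ_0 − R_2·δ_{22} = R_2/k. With 1/k = 1/(410×12) ft/kip = 0.000203 ft/kip, R_2 = δ_0 / (δ_{22} + 1/k) = 0.1367 / (0.001329 + 0.000203) = 89.19 kip.

R_2 = 89.19 kip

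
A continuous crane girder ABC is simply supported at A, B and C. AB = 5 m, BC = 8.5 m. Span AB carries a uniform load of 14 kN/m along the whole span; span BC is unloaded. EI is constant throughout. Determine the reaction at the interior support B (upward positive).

Take M_B as the redundant. Released structure: two simple spans AB and BC with a hinge at B.
Rotations at B on the released spans (each span's end-slope, ×1/EI):
  span AB: UDL 14: wL³/(24EI) = 72.92/EI
  relative rotation θ_0 = (72.92 + 0)/EI = 72.92/EI
A unit hogging moment at B produces rotation L₁/(3EI) + L₂/(3EI) = 4.5/EI.
Slope continuity at B: θ_0 = M_B·4.5/EI, so M_B = 72.92/4.5 = 16.2 kN·m (hogging).
Span AB, ΣM about A with M_B applied at B: R_B^{AB}·5 = 175 + 16.2, so R_B^{AB} = 38.24 kN and R_A = 70 − 38.24 = 31.76 kN.
Span BC, ΣM about C: R_B^{BC}·8.5 = 0 + 16.2, so R_B^{BC} = 1.906 kN and R_C = 0 − 1.906 = -1.906 kN.
R_B = 38.24 + 1.906 = 40.15 kN.

R_B = 40.15 kN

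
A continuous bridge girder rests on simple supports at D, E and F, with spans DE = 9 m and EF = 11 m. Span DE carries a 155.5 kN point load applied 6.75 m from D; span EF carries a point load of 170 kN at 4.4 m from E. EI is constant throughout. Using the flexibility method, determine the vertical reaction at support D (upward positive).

R_D = 5.453 kN

Release continuity at E by inserting a hinge; the redundant is the internal moment M_E. The primary structure is two simply-supported spans DE and EF.
Rotations at E on the released spans (each span's end-slope, ×1/EI):
  span DE: point load 155.5 at a = 6.75: Pab(L + a)/(6LEI) = 688.8/EI
  span EF: point load 170 at a = 4.4: Pab(L + b)/(6LEI) = 1316/EI
  relative rotation θ_0 = (688.8 + 1316)/EI = 2005/EI
A unit hogging moment at E produces rotation L₁/(3EI) + L₂/(3EI) = 6.667/EI.
Compatibility: M_E·(L₁+L₂)/(3EI) = θ_0, giving M_E = 300.8 kN·m (hogging).
Span DE, ΣM about D with M_E applied at E: R_E^{DE}·9 = 1050 + 300.8, so R_E^{DE} = 150 kN and R_D = 155.5 − 150 = 5.453 kN.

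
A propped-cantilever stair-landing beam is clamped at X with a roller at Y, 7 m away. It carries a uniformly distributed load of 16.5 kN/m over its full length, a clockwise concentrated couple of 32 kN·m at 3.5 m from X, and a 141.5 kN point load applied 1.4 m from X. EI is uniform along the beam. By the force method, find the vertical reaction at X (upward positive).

Release the roller at Y. Primary structure: cantilever fixed at X.
Free-end deflection of the primary structure under the applied loading (downward +):
  UDL 16.5: wL⁴/(8EI) = 4952/EI
  clockwise couple 32 at a = 3.5: M₀a(2L − a)/(2EI) = 588/EI
  point load 141.5 at a = 1.4: Pa²(3L − a)/(6EI) = 906/EI
  δ_0 = 6446/EI
Flexibility coefficient — unit upward force at Y: δ_{YY} = L³/(3EI) = 114.3/EI.
Compatibility at Y: δ_0 − R_Y·δ_{YY} = 0, so R_Y = 6446/114.3 = 56.38 kN.
Vertical equilibrium: R_X = ΣP − R_Y = 257 − 56.38 = 200.6 kN.

R_X = 200.6 kN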